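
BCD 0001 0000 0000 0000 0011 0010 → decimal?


Each 4-bit group → digit:
  0001 → 1
  0000 → 0
  0000 → 0
  0000 → 0
  0011 → 3
  0010 → 2
= 100032


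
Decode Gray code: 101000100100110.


Gray code: 101000100100110
MSB stays the same: 1
Each subsequent bit = prev_binary XOR current_gray:
  B[1] = 1 XOR 0 = 1
  B[2] = 1 XOR 1 = 0
  B[3] = 0 XOR 0 = 0
  B[4] = 0 XOR 0 = 0
  B[5] = 0 XOR 0 = 0
  B[6] = 0 XOR 1 = 1
  B[7] = 1 XOR 0 = 1
  B[8] = 1 XOR 0 = 1
  B[9] = 1 XOR 1 = 0
  B[10] = 0 XOR 0 = 0
  B[11] = 0 XOR 0 = 0
  B[12] = 0 XOR 1 = 1
  B[13] = 1 XOR 1 = 0
  B[14] = 0 XOR 0 = 0
= 110000111000100 (25028 decimal)


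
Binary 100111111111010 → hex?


Group into 4-bit nibbles: 0100111111111010
  0100 = 4
  1111 = F
  1111 = F
  1010 = A
= 0x4FFA


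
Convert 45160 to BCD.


Each digit → 4-bit binary:
  4 → 0100
  5 → 0101
  1 → 0001
  6 → 0110
  0 → 0000
= 0100 0101 0001 0110 0000


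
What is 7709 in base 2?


Divide by 2 repeatedly:
7709 ÷ 2 = 3854 remainder 1
3854 ÷ 2 = 1927 remainder 0
1927 ÷ 2 = 963 remainder 1
963 ÷ 2 = 481 remainder 1
481 ÷ 2 = 240 remainder 1
240 ÷ 2 = 120 remainder 0
120 ÷ 2 = 60 remainder 0
60 ÷ 2 = 30 remainder 0
30 ÷ 2 = 15 remainder 0
15 ÷ 2 = 7 remainder 1
7 ÷ 2 = 3 remainder 1
3 ÷ 2 = 1 remainder 1
1 ÷ 2 = 0 remainder 1
Reading remainders bottom-up:
= 1111000011101


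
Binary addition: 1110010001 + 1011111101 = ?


Align and add column by column (LSB to MSB, carry propagating):
  01110010001
+ 01011111101
  -----------
  col 0: 1 + 1 + 0 (carry in) = 2 → bit 0, carry out 1
  col 1: 0 + 0 + 1 (carry in) = 1 → bit 1, carry out 0
  col 2: 0 + 1 + 0 (carry in) = 1 → bit 1, carry out 0
  col 3: 0 + 1 + 0 (carry in) = 1 → bit 1, carry out 0
  col 4: 1 + 1 + 0 (carry in) = 2 → bit 0, carry out 1
  col 5: 0 + 1 + 1 (carry in) = 2 → bit 0, carry out 1
  col 6: 0 + 1 + 1 (carry in) = 2 → bit 0, carry out 1
  col 7: 1 + 1 + 1 (carry in) = 3 → bit 1, carry out 1
  col 8: 1 + 0 + 1 (carry in) = 2 → bit 0, carry out 1
  col 9: 1 + 1 + 1 (carry in) = 3 → bit 1, carry out 1
  col 10: 0 + 0 + 1 (carry in) = 1 → bit 1, carry out 0
Reading bits MSB→LSB: 11010001110
Strip leading zeros: 11010001110
= 11010001110


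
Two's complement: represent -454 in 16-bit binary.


Original: 0000000111000110
Step 1 - Invert all bits: 1111111000111001
Step 2 - Add 1: 1111111000111001 + 1
= 1111111000111010 (represents -454)


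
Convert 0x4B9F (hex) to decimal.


Positional values:
Position 0: F × 16^0 = 15 × 1 = 15
Position 1: 9 × 16^1 = 9 × 16 = 144
Position 2: B × 16^2 = 11 × 256 = 2816
Position 3: 4 × 16^3 = 4 × 4096 = 16384
Sum = 15 + 144 + 2816 + 16384
= 19359


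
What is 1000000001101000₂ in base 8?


Group into 3-bit groups: 001000000001101000
  001 = 1
  000 = 0
  000 = 0
  001 = 1
  101 = 5
  000 = 0
= 0o100150


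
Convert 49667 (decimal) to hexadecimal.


Divide by 16 repeatedly:
49667 ÷ 16 = 3104 remainder 3 (3)
3104 ÷ 16 = 194 remainder 0 (0)
194 ÷ 16 = 12 remainder 2 (2)
12 ÷ 16 = 0 remainder 12 (C)
Reading remainders bottom-up:
= 0xC203


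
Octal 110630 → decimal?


Positional values:
Position 0: 0 × 8^0 = 0
Position 1: 3 × 8^1 = 24
Position 2: 6 × 8^2 = 384
Position 3: 0 × 8^3 = 0
Position 4: 1 × 8^4 = 4096
Position 5: 1 × 8^5 = 32768
Sum = 0 + 24 + 384 + 0 + 4096 + 32768
= 37272


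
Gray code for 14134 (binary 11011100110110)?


Binary: 11011100110110
Gray code: G = B XOR (B >> 1)
B >> 1 = 01101110011011
11011100110110 XOR 01101110011011:
  1 XOR 0 = 1
  1 XOR 1 = 0
  0 XOR 1 = 1
  1 XOR 0 = 1
  1 XOR 1 = 0
  1 XOR 1 = 0
  0 XOR 1 = 1
  0 XOR 0 = 0
  1 XOR 0 = 1
  1 XOR 1 = 0
  0 XOR 1 = 1
  1 XOR 0 = 1
  1 XOR 1 = 0
  0 XOR 1 = 1
= 10110010101101


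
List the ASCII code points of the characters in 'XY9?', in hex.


String: 'XY9?'  (4 characters)
Per-character ASCII lookup:
  'X': uppercase starts at 65: 'X' = 65 + 23 = 88 → 0x58
  'Y': uppercase starts at 65: 'Y' = 65 + 24 = 89 → 0x59
  '9': digits start at 48: '9' = 48 + 9 = 57 → 0x39
  '?': special character: '?' = 63 → 0x3F
= 0x58 0x59 0x39 0x3F


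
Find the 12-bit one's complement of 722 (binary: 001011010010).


Original: 001011010010
Invert all bits:
  bit 0: 0 → 1
  bit 1: 0 → 1
  bit 2: 1 → 0
  bit 3: 0 → 1
  bit 4: 1 → 0
  bit 5: 1 → 0
  bit 6: 0 → 1
  bit 7: 1 → 0
  bit 8: 0 → 1
  bit 9: 0 → 1
  bit 10: 1 → 0
  bit 11: 0 → 1
= 110100101101


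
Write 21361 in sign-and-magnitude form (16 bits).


Sign bit: 0 (positive)
Magnitude: 21361 = 101001101110001
= 0101001101110001


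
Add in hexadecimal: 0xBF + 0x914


Align and add column by column (LSB to MSB, each column mod 16 with carry):
  00BF
+ 0914
  ----
  col 0: F(15) + 4(4) + 0 (carry in) = 19 → 3(3), carry out 1
  col 1: B(11) + 1(1) + 1 (carry in) = 13 → D(13), carry out 0
  col 2: 0(0) + 9(9) + 0 (carry in) = 9 → 9(9), carry out 0
  col 3: 0(0) + 0(0) + 0 (carry in) = 0 → 0(0), carry out 0
Reading digits MSB→LSB: 09D3
Strip leading zeros: 9D3
= 0x9D3


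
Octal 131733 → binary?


Each octal digit → 3 binary bits:
  1 = 001
  3 = 011
  1 = 001
  7 = 111
  3 = 011
  3 = 011
Concatenate: 001 011 001 111 011 011
= 001011001111011011


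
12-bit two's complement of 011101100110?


Original: 011101100110
Step 1 - Invert all bits: 100010011001
Step 2 - Add 1: 100010011001 + 1
= 100010011010 (represents -1894)


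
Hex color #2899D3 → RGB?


Hex: #2899D3
R = 28₁₆ = 40
G = 99₁₆ = 153
B = D3₁₆ = 211
= RGB(40, 153, 211)


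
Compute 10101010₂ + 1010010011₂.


Align and add column by column (LSB to MSB, carry propagating):
  00010101010
+ 01010010011
  -----------
  col 0: 0 + 1 + 0 (carry in) = 1 → bit 1, carry out 0
  col 1: 1 + 1 + 0 (carry in) = 2 → bit 0, carry out 1
  col 2: 0 + 0 + 1 (carry in) = 1 → bit 1, carry out 0
  col 3: 1 + 0 + 0 (carry in) = 1 → bit 1, carry out 0
  col 4: 0 + 1 + 0 (carry in) = 1 → bit 1, carry out 0
  col 5: 1 + 0 + 0 (carry in) = 1 → bit 1, carry out 0
  col 6: 0 + 0 + 0 (carry in) = 0 → bit 0, carry out 0
  col 7: 1 + 1 + 0 (carry in) = 2 → bit 0, carry out 1
  col 8: 0 + 0 + 1 (carry in) = 1 → bit 1, carry out 0
  col 9: 0 + 1 + 0 (carry in) = 1 → bit 1, carry out 0
  col 10: 0 + 0 + 0 (carry in) = 0 → bit 0, carry out 0
Reading bits MSB→LSB: 01100111101
Strip leading zeros: 1100111101
= 1100111101


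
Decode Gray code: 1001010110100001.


Gray code: 1001010110100001
MSB stays the same: 1
Each subsequent bit = prev_binary XOR current_gray:
  B[1] = 1 XOR 0 = 1
  B[2] = 1 XOR 0 = 1
  B[3] = 1 XOR 1 = 0
  B[4] = 0 XOR 0 = 0
  B[5] = 0 XOR 1 = 1
  B[6] = 1 XOR 0 = 1
  B[7] = 1 XOR 1 = 0
  B[8] = 0 XOR 1 = 1
  B[9] = 1 XOR 0 = 1
  B[10] = 1 XOR 1 = 0
  B[11] = 0 XOR 0 = 0
  B[12] = 0 XOR 0 = 0
  B[13] = 0 XOR 0 = 0
  B[14] = 0 XOR 0 = 0
  B[15] = 0 XOR 1 = 1
= 1110011011000001 (59073 decimal)


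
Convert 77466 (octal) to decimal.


Positional values:
Position 0: 6 × 8^0 = 6
Position 1: 6 × 8^1 = 48
Position 2: 4 × 8^2 = 256
Position 3: 7 × 8^3 = 3584
Position 4: 7 × 8^4 = 28672
Sum = 6 + 48 + 256 + 3584 + 28672
= 32566


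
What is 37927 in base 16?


Divide by 16 repeatedly:
37927 ÷ 16 = 2370 remainder 7 (7)
2370 ÷ 16 = 148 remainder 2 (2)
148 ÷ 16 = 9 remainder 4 (4)
9 ÷ 16 = 0 remainder 9 (9)
Reading remainders bottom-up:
= 0x9427


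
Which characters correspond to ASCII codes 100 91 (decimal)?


Codes (decimal): 100 91
Per-code ASCII lookup:
  100  (range 97-122: lowercase, 100 - 97 = 3) → 'd'
  91  (special character) → '['
= 'd['


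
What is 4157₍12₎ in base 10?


Positional values (base 12):
  7 × 12^0 = 7 × 1 = 7
  5 × 12^1 = 5 × 12 = 60
  1 × 12^2 = 1 × 144 = 144
  4 × 12^3 = 4 × 1728 = 6912
Sum = 7 + 60 + 144 + 6912
= 7123


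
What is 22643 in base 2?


Divide by 2 repeatedly:
22643 ÷ 2 = 11321 remainder 1
11321 ÷ 2 = 5660 remainder 1
5660 ÷ 2 = 2830 remainder 0
2830 ÷ 2 = 1415 remainder 0
1415 ÷ 2 = 707 remainder 1
707 ÷ 2 = 353 remainder 1
353 ÷ 2 = 176 remainder 1
176 ÷ 2 = 88 remainder 0
88 ÷ 2 = 44 remainder 0
44 ÷ 2 = 22 remainder 0
22 ÷ 2 = 11 remainder 0
11 ÷ 2 = 5 remainder 1
5 ÷ 2 = 2 remainder 1
2 ÷ 2 = 1 remainder 0
1 ÷ 2 = 0 remainder 1
Reading remainders bottom-up:
= 101100001110011


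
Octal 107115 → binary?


Each octal digit → 3 binary bits:
  1 = 001
  0 = 000
  7 = 111
  1 = 001
  1 = 001
  5 = 101
Concatenate: 001 000 111 001 001 101
= 001000111001001101


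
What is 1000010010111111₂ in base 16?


Group into 4-bit nibbles: 1000010010111111
  1000 = 8
  0100 = 4
  1011 = B
  1111 = F
= 0x84BF


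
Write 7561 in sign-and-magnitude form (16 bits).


Sign bit: 0 (positive)
Magnitude: 7561 = 001110110001001
= 0001110110001001


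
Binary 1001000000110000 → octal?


Group into 3-bit groups: 001001000000110000
  001 = 1
  001 = 1
  000 = 0
  000 = 0
  110 = 6
  000 = 0
= 0o110060


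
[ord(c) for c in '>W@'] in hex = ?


String: '>W@'  (3 characters)
Per-character ASCII lookup:
  '>': special character: '>' = 62 → 0x3E
  'W': uppercase starts at 65: 'W' = 65 + 22 = 87 → 0x57
  '@': special character: '@' = 64 → 0x40
= 0x3E 0x57 0x40


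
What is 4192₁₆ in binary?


Each hex digit → 4 binary bits:
  4 = 0100
  1 = 0001
  9 = 1001
  2 = 0010
Concatenate: 0100 0001 1001 0010
= 0100000110010010


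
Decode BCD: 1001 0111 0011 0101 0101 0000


Each 4-bit group → digit:
  1001 → 9
  0111 → 7
  0011 → 3
  0101 → 5
  0101 → 5
  0000 → 0
= 973550


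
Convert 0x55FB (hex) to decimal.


Positional values:
Position 0: B × 16^0 = 11 × 1 = 11
Position 1: F × 16^1 = 15 × 16 = 240
Position 2: 5 × 16^2 = 5 × 256 = 1280
Position 3: 5 × 16^3 = 5 × 4096 = 20480
Sum = 11 + 240 + 1280 + 20480
= 22011


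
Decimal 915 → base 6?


Divide by 6 repeatedly:
915 ÷ 6 = 152 remainder 3
152 ÷ 6 = 25 remainder 2
25 ÷ 6 = 4 remainder 1
4 ÷ 6 = 0 remainder 4
Reading remainders bottom-up:
= 4123


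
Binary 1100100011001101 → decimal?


Positional values:
Bit 0: 1 × 2^0 = 1
Bit 2: 1 × 2^2 = 4
Bit 3: 1 × 2^3 = 8
Bit 6: 1 × 2^6 = 64
Bit 7: 1 × 2^7 = 128
Bit 11: 1 × 2^11 = 2048
Bit 14: 1 × 2^14 = 16384
Bit 15: 1 × 2^15 = 32768
Sum = 1 + 4 + 8 + 64 + 128 + 2048 + 16384 + 32768
= 51405


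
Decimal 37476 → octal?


Divide by 8 repeatedly:
37476 ÷ 8 = 4684 remainder 4
4684 ÷ 8 = 585 remainder 4
585 ÷ 8 = 73 remainder 1
73 ÷ 8 = 9 remainder 1
9 ÷ 8 = 1 remainder 1
1 ÷ 8 = 0 remainder 1
Reading remainders bottom-up:
= 0o111144


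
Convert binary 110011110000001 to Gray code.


Binary: 110011110000001
Gray code: G = B XOR (B >> 1)
B >> 1 = 011001111000000
110011110000001 XOR 011001111000000:
  1 XOR 0 = 1
  1 XOR 1 = 0
  0 XOR 1 = 1
  0 XOR 0 = 0
  1 XOR 0 = 1
  1 XOR 1 = 0
  1 XOR 1 = 0
  1 XOR 1 = 0
  0 XOR 1 = 1
  0 XOR 0 = 0
  0 XOR 0 = 0
  0 XOR 0 = 0
  0 XOR 0 = 0
  0 XOR 0 = 0
  1 XOR 0 = 1
= 101010001000001


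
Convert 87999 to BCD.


Each digit → 4-bit binary:
  8 → 1000
  7 → 0111
  9 → 1001
  9 → 1001
  9 → 1001
= 1000 0111 1001 1001 1001


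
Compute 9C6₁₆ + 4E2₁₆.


Align and add column by column (LSB to MSB, each column mod 16 with carry):
  09C6
+ 04E2
  ----
  col 0: 6(6) + 2(2) + 0 (carry in) = 8 → 8(8), carry out 0
  col 1: C(12) + E(14) + 0 (carry in) = 26 → A(10), carry out 1
  col 2: 9(9) + 4(4) + 1 (carry in) = 14 → E(14), carry out 0
  col 3: 0(0) + 0(0) + 0 (carry in) = 0 → 0(0), carry out 0
Reading digits MSB→LSB: 0EA8
Strip leading zeros: EA8
= 0xEA8


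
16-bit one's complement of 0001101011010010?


Original: 0001101011010010
Invert all bits:
  bit 0: 0 → 1
  bit 1: 0 → 1
  bit 2: 0 → 1
  bit 3: 1 → 0
  bit 4: 1 → 0
  bit 5: 0 → 1
  bit 6: 1 → 0
  bit 7: 0 → 1
  bit 8: 1 → 0
  bit 9: 1 → 0
  bit 10: 0 → 1
  bit 11: 1 → 0
  bit 12: 0 → 1
  bit 13: 0 → 1
  bit 14: 1 → 0
  bit 15: 0 → 1
= 1110010100101101


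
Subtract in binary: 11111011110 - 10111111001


Align and subtract column by column (LSB to MSB, borrowing when needed):
  11111011110
- 10111111001
  -----------
  col 0: (0 - 0 borrow-in) - 1 → borrow from next column: (0+2) - 1 = 1, borrow out 1
  col 1: (1 - 1 borrow-in) - 0 → 0 - 0 = 0, borrow out 0
  col 2: (1 - 0 borrow-in) - 0 → 1 - 0 = 1, borrow out 0
  col 3: (1 - 0 borrow-in) - 1 → 1 - 1 = 0, borrow out 0
  col 4: (1 - 0 borrow-in) - 1 → 1 - 1 = 0, borrow out 0
  col 5: (0 - 0 borrow-in) - 1 → borrow from next column: (0+2) - 1 = 1, borrow out 1
  col 6: (1 - 1 borrow-in) - 1 → borrow from next column: (0+2) - 1 = 1, borrow out 1
  col 7: (1 - 1 borrow-in) - 1 → borrow from next column: (0+2) - 1 = 1, borrow out 1
  col 8: (1 - 1 borrow-in) - 1 → borrow from next column: (0+2) - 1 = 1, borrow out 1
  col 9: (1 - 1 borrow-in) - 0 → 0 - 0 = 0, borrow out 0
  col 10: (1 - 0 borrow-in) - 1 → 1 - 1 = 0, borrow out 0
Reading bits MSB→LSB: 00111100101
Strip leading zeros: 111100101
= 111100101


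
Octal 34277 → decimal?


Positional values:
Position 0: 7 × 8^0 = 7
Position 1: 7 × 8^1 = 56
Position 2: 2 × 8^2 = 128
Position 3: 4 × 8^3 = 2048
Position 4: 3 × 8^4 = 12288
Sum = 7 + 56 + 128 + 2048 + 12288
= 14527


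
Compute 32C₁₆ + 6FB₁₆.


Align and add column by column (LSB to MSB, each column mod 16 with carry):
  032C
+ 06FB
  ----
  col 0: C(12) + B(11) + 0 (carry in) = 23 → 7(7), carry out 1
  col 1: 2(2) + F(15) + 1 (carry in) = 18 → 2(2), carry out 1
  col 2: 3(3) + 6(6) + 1 (carry in) = 10 → A(10), carry out 0
  col 3: 0(0) + 0(0) + 0 (carry in) = 0 → 0(0), carry out 0
Reading digits MSB→LSB: 0A27
Strip leading zeros: A27
= 0xA27


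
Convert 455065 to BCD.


Each digit → 4-bit binary:
  4 → 0100
  5 → 0101
  5 → 0101
  0 → 0000
  6 → 0110
  5 → 0101
= 0100 0101 0101 0000 0110 0101


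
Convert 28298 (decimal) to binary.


Divide by 2 repeatedly:
28298 ÷ 2 = 14149 remainder 0
14149 ÷ 2 = 7074 remainder 1
7074 ÷ 2 = 3537 remainder 0
3537 ÷ 2 = 1768 remainder 1
1768 ÷ 2 = 884 remainder 0
884 ÷ 2 = 442 remainder 0
442 ÷ 2 = 221 remainder 0
221 ÷ 2 = 110 remainder 1
110 ÷ 2 = 55 remainder 0
55 ÷ 2 = 27 remainder 1
27 ÷ 2 = 13 remainder 1
13 ÷ 2 = 6 remainder 1
6 ÷ 2 = 3 remainder 0
3 ÷ 2 = 1 remainder 1
1 ÷ 2 = 0 remainder 1
Reading remainders bottom-up:
= 110111010001010


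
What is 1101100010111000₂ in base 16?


Group into 4-bit nibbles: 1101100010111000
  1101 = D
  1000 = 8
  1011 = B
  1000 = 8
= 0xD8B8


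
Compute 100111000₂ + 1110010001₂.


Align and add column by column (LSB to MSB, carry propagating):
  00100111000
+ 01110010001
  -----------
  col 0: 0 + 1 + 0 (carry in) = 1 → bit 1, carry out 0
  col 1: 0 + 0 + 0 (carry in) = 0 → bit 0, carry out 0
  col 2: 0 + 0 + 0 (carry in) = 0 → bit 0, carry out 0
  col 3: 1 + 0 + 0 (carry in) = 1 → bit 1, carry out 0
  col 4: 1 + 1 + 0 (carry in) = 2 → bit 0, carry out 1
  col 5: 1 + 0 + 1 (carry in) = 2 → bit 0, carry out 1
  col 6: 0 + 0 + 1 (carry in) = 1 → bit 1, carry out 0
  col 7: 0 + 1 + 0 (carry in) = 1 → bit 1, carry out 0
  col 8: 1 + 1 + 0 (carry in) = 2 → bit 0, carry out 1
  col 9: 0 + 1 + 1 (carry in) = 2 → bit 0, carry out 1
  col 10: 0 + 0 + 1 (carry in) = 1 → bit 1, carry out 0
Reading bits MSB→LSB: 10011001001
Strip leading zeros: 10011001001
= 10011001001


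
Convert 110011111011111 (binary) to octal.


Group into 3-bit groups: 110011111011111
  110 = 6
  011 = 3
  111 = 7
  011 = 3
  111 = 7
= 0o63737


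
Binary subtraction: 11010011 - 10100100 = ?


Align and subtract column by column (LSB to MSB, borrowing when needed):
  11010011
- 10100100
  --------
  col 0: (1 - 0 borrow-in) - 0 → 1 - 0 = 1, borrow out 0
  col 1: (1 - 0 borrow-in) - 0 → 1 - 0 = 1, borrow out 0
  col 2: (0 - 0 borrow-in) - 1 → borrow from next column: (0+2) - 1 = 1, borrow out 1
  col 3: (0 - 1 borrow-in) - 0 → borrow from next column: (-1+2) - 0 = 1, borrow out 1
  col 4: (1 - 1 borrow-in) - 0 → 0 - 0 = 0, borrow out 0
  col 5: (0 - 0 borrow-in) - 1 → borrow from next column: (0+2) - 1 = 1, borrow out 1
  col 6: (1 - 1 borrow-in) - 0 → 0 - 0 = 0, borrow out 0
  col 7: (1 - 0 borrow-in) - 1 → 1 - 1 = 0, borrow out 0
Reading bits MSB→LSB: 00101111
Strip leading zeros: 101111
= 101111


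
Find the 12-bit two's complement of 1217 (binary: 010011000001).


Original: 010011000001
Step 1 - Invert all bits: 101100111110
Step 2 - Add 1: 101100111110 + 1
= 101100111111 (represents -1217)


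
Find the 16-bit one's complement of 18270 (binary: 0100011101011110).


Original: 0100011101011110
Invert all bits:
  bit 0: 0 → 1
  bit 1: 1 → 0
  bit 2: 0 → 1
  bit 3: 0 → 1
  bit 4: 0 → 1
  bit 5: 1 → 0
  bit 6: 1 → 0
  bit 7: 1 → 0
  bit 8: 0 → 1
  bit 9: 1 → 0
  bit 10: 0 → 1
  bit 11: 1 → 0
  bit 12: 1 → 0
  bit 13: 1 → 0
  bit 14: 1 → 0
  bit 15: 0 → 1
= 1011100010100001


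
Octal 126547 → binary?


Each octal digit → 3 binary bits:
  1 = 001
  2 = 010
  6 = 110
  5 = 101
  4 = 100
  7 = 111
Concatenate: 001 010 110 101 100 111
= 001010110101100111


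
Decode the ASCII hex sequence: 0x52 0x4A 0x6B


Codes (hex): 0x52 0x4A 0x6B
Per-code ASCII lookup:
  0x52 = 82  (range 65-90: uppercase, 82 - 65 = 17) → 'R'
  0x4A = 74  (range 65-90: uppercase, 74 - 65 = 9) → 'J'
  0x6B = 107  (range 97-122: lowercase, 107 - 97 = 10) → 'k'
= 'RJk'


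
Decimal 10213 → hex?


Divide by 16 repeatedly:
10213 ÷ 16 = 638 remainder 5 (5)
638 ÷ 16 = 39 remainder 14 (E)
39 ÷ 16 = 2 remainder 7 (7)
2 ÷ 16 = 0 remainder 2 (2)
Reading remainders bottom-up:
= 0x27E5


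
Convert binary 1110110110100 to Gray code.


Binary: 1110110110100
Gray code: G = B XOR (B >> 1)
B >> 1 = 0111011011010
1110110110100 XOR 0111011011010:
  1 XOR 0 = 1
  1 XOR 1 = 0
  1 XOR 1 = 0
  0 XOR 1 = 1
  1 XOR 0 = 1
  1 XOR 1 = 0
  0 XOR 1 = 1
  1 XOR 0 = 1
  1 XOR 1 = 0
  0 XOR 1 = 1
  1 XOR 0 = 1
  0 XOR 1 = 1
  0 XOR 0 = 0
= 1001101101110


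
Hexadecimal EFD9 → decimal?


Positional values:
Position 0: 9 × 16^0 = 9 × 1 = 9
Position 1: D × 16^1 = 13 × 16 = 208
Position 2: F × 16^2 = 15 × 256 = 3840
Position 3: E × 16^3 = 14 × 4096 = 57344
Sum = 9 + 208 + 3840 + 57344
= 61401


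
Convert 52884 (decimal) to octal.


Divide by 8 repeatedly:
52884 ÷ 8 = 6610 remainder 4
6610 ÷ 8 = 826 remainder 2
826 ÷ 8 = 103 remainder 2
103 ÷ 8 = 12 remainder 7
12 ÷ 8 = 1 remainder 4
1 ÷ 8 = 0 remainder 1
Reading remainders bottom-up:
= 0o147224


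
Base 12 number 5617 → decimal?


Positional values (base 12):
  7 × 12^0 = 7 × 1 = 7
  1 × 12^1 = 1 × 12 = 12
  6 × 12^2 = 6 × 144 = 864
  5 × 12^3 = 5 × 1728 = 8640
Sum = 7 + 12 + 864 + 8640
= 9523


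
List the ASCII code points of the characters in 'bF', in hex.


String: 'bF'  (2 characters)
Per-character ASCII lookup:
  'b': lowercase starts at 97: 'b' = 97 + 1 = 98 → 0x62
  'F': uppercase starts at 65: 'F' = 65 + 5 = 70 → 0x46
= 0x62 0x46


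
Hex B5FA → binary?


Each hex digit → 4 binary bits:
  B = 1011
  5 = 0101
  F = 1111
  A = 1010
Concatenate: 1011 0101 1111 1010
= 1011010111111010


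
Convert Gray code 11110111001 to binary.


Gray code: 11110111001
MSB stays the same: 1
Each subsequent bit = prev_binary XOR current_gray:
  B[1] = 1 XOR 1 = 0
  B[2] = 0 XOR 1 = 1
  B[3] = 1 XOR 1 = 0
  B[4] = 0 XOR 0 = 0
  B[5] = 0 XOR 1 = 1
  B[6] = 1 XOR 1 = 0
  B[7] = 0 XOR 1 = 1
  B[8] = 1 XOR 0 = 1
  B[9] = 1 XOR 0 = 1
  B[10] = 1 XOR 1 = 0
= 10100101110 (1326 decimal)


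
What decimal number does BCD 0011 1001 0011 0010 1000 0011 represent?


Each 4-bit group → digit:
  0011 → 3
  1001 → 9
  0011 → 3
  0010 → 2
  1000 → 8
  0011 → 3
= 393283


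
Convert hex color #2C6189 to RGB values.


Hex: #2C6189
R = 2C₁₆ = 44
G = 61₁₆ = 97
B = 89₁₆ = 137
= RGB(44, 97, 137)


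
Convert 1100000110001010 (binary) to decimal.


Positional values:
Bit 1: 1 × 2^1 = 2
Bit 3: 1 × 2^3 = 8
Bit 7: 1 × 2^7 = 128
Bit 8: 1 × 2^8 = 256
Bit 14: 1 × 2^14 = 16384
Bit 15: 1 × 2^15 = 32768
Sum = 2 + 8 + 128 + 256 + 16384 + 32768
= 49546


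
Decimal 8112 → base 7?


Divide by 7 repeatedly:
8112 ÷ 7 = 1158 remainder 6
1158 ÷ 7 = 165 remainder 3
165 ÷ 7 = 23 remainder 4
23 ÷ 7 = 3 remainder 2
3 ÷ 7 = 0 remainder 3
Reading remainders bottom-up:
= 32436


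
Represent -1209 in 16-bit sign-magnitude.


Sign bit: 1 (negative)
Magnitude: 1209 = 000010010111001
= 1000010010111001


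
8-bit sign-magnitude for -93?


Sign bit: 1 (negative)
Magnitude: 93 = 1011101
= 11011101


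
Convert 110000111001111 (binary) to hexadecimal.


Group into 4-bit nibbles: 0110000111001111
  0110 = 6
  0001 = 1
  1100 = C
  1111 = F
= 0x61CF


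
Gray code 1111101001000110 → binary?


Gray code: 1111101001000110
MSB stays the same: 1
Each subsequent bit = prev_binary XOR current_gray:
  B[1] = 1 XOR 1 = 0
  B[2] = 0 XOR 1 = 1
  B[3] = 1 XOR 1 = 0
  B[4] = 0 XOR 1 = 1
  B[5] = 1 XOR 0 = 1
  B[6] = 1 XOR 1 = 0
  B[7] = 0 XOR 0 = 0
  B[8] = 0 XOR 0 = 0
  B[9] = 0 XOR 1 = 1
  B[10] = 1 XOR 0 = 1
  B[11] = 1 XOR 0 = 1
  B[12] = 1 XOR 0 = 1
  B[13] = 1 XOR 1 = 0
  B[14] = 0 XOR 1 = 1
  B[15] = 1 XOR 0 = 1
= 1010110001111011 (44155 decimal)


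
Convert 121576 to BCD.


Each digit → 4-bit binary:
  1 → 0001
  2 → 0010
  1 → 0001
  5 → 0101
  7 → 0111
  6 → 0110
= 0001 0010 0001 0101 0111 0110


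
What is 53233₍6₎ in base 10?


Positional values (base 6):
  3 × 6^0 = 3 × 1 = 3
  3 × 6^1 = 3 × 6 = 18
  2 × 6^2 = 2 × 36 = 72
  3 × 6^3 = 3 × 216 = 648
  5 × 6^4 = 5 × 1296 = 6480
Sum = 3 + 18 + 72 + 648 + 6480
= 7221


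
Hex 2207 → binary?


Each hex digit → 4 binary bits:
  2 = 0010
  2 = 0010
  0 = 0000
  7 = 0111
Concatenate: 0010 0010 0000 0111
= 0010001000000111


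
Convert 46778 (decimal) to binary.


Divide by 2 repeatedly:
46778 ÷ 2 = 23389 remainder 0
23389 ÷ 2 = 11694 remainder 1
11694 ÷ 2 = 5847 remainder 0
5847 ÷ 2 = 2923 remainder 1
2923 ÷ 2 = 1461 remainder 1
1461 ÷ 2 = 730 remainder 1
730 ÷ 2 = 365 remainder 0
365 ÷ 2 = 182 remainder 1
182 ÷ 2 = 91 remainder 0
91 ÷ 2 = 45 remainder 1
45 ÷ 2 = 22 remainder 1
22 ÷ 2 = 11 remainder 0
11 ÷ 2 = 5 remainder 1
5 ÷ 2 = 2 remainder 1
2 ÷ 2 = 1 remainder 0
1 ÷ 2 = 0 remainder 1
Reading remainders bottom-up:
= 1011011010111010


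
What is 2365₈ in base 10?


Positional values:
Position 0: 5 × 8^0 = 5
Position 1: 6 × 8^1 = 48
Position 2: 3 × 8^2 = 192
Position 3: 2 × 8^3 = 1024
Sum = 5 + 48 + 192 + 1024
= 1269


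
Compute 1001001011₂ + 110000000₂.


Align and add column by column (LSB to MSB, carry propagating):
  01001001011
+ 00110000000
  -----------
  col 0: 1 + 0 + 0 (carry in) = 1 → bit 1, carry out 0
  col 1: 1 + 0 + 0 (carry in) = 1 → bit 1, carry out 0
  col 2: 0 + 0 + 0 (carry in) = 0 → bit 0, carry out 0
  col 3: 1 + 0 + 0 (carry in) = 1 → bit 1, carry out 0
  col 4: 0 + 0 + 0 (carry in) = 0 → bit 0, carry out 0
  col 5: 0 + 0 + 0 (carry in) = 0 → bit 0, carry out 0
  col 6: 1 + 0 + 0 (carry in) = 1 → bit 1, carry out 0
  col 7: 0 + 1 + 0 (carry in) = 1 → bit 1, carry out 0
  col 8: 0 + 1 + 0 (carry in) = 1 → bit 1, carry out 0
  col 9: 1 + 0 + 0 (carry in) = 1 → bit 1, carry out 0
  col 10: 0 + 0 + 0 (carry in) = 0 → bit 0, carry out 0
Reading bits MSB→LSB: 01111001011
Strip leading zeros: 1111001011
= 1111001011


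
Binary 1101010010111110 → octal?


Group into 3-bit groups: 001101010010111110
  001 = 1
  101 = 5
  010 = 2
  010 = 2
  111 = 7
  110 = 6
= 0o152276


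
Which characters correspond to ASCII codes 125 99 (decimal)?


Codes (decimal): 125 99
Per-code ASCII lookup:
  125  (special character) → '}'
  99  (range 97-122: lowercase, 99 - 97 = 2) → 'c'
= '}c'


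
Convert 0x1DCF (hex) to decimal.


Positional values:
Position 0: F × 16^0 = 15 × 1 = 15
Position 1: C × 16^1 = 12 × 16 = 192
Position 2: D × 16^2 = 13 × 256 = 3328
Position 3: 1 × 16^3 = 1 × 4096 = 4096
Sum = 15 + 192 + 3328 + 4096
= 7631


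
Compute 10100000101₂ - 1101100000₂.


Align and subtract column by column (LSB to MSB, borrowing when needed):
  10100000101
- 01101100000
  -----------
  col 0: (1 - 0 borrow-in) - 0 → 1 - 0 = 1, borrow out 0
  col 1: (0 - 0 borrow-in) - 0 → 0 - 0 = 0, borrow out 0
  col 2: (1 - 0 borrow-in) - 0 → 1 - 0 = 1, borrow out 0
  col 3: (0 - 0 borrow-in) - 0 → 0 - 0 = 0, borrow out 0
  col 4: (0 - 0 borrow-in) - 0 → 0 - 0 = 0, borrow out 0
  col 5: (0 - 0 borrow-in) - 1 → borrow from next column: (0+2) - 1 = 1, borrow out 1
  col 6: (0 - 1 borrow-in) - 1 → borrow from next column: (-1+2) - 1 = 0, borrow out 1
  col 7: (0 - 1 borrow-in) - 0 → borrow from next column: (-1+2) - 0 = 1, borrow out 1
  col 8: (1 - 1 borrow-in) - 1 → borrow from next column: (0+2) - 1 = 1, borrow out 1
  col 9: (0 - 1 borrow-in) - 1 → borrow from next column: (-1+2) - 1 = 0, borrow out 1
  col 10: (1 - 1 borrow-in) - 0 → 0 - 0 = 0, borrow out 0
Reading bits MSB→LSB: 00110100101
Strip leading zeros: 110100101
= 110100101


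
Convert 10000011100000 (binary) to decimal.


Positional values:
Bit 5: 1 × 2^5 = 32
Bit 6: 1 × 2^6 = 64
Bit 7: 1 × 2^7 = 128
Bit 13: 1 × 2^13 = 8192
Sum = 32 + 64 + 128 + 8192
= 8416


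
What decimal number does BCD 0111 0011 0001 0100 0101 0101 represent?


Each 4-bit group → digit:
  0111 → 7
  0011 → 3
  0001 → 1
  0100 → 4
  0101 → 5
  0101 → 5
= 731455


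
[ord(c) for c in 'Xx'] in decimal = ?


String: 'Xx'  (2 characters)
Per-character ASCII lookup:
  'X': uppercase starts at 65: 'X' = 65 + 23 = 88
  'x': lowercase starts at 97: 'x' = 97 + 23 = 120
= 88 120


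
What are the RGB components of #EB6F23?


Hex: #EB6F23
R = EB₁₆ = 235
G = 6F₁₆ = 111
B = 23₁₆ = 35
= RGB(235, 111, 35)


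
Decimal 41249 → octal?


Divide by 8 repeatedly:
41249 ÷ 8 = 5156 remainder 1
5156 ÷ 8 = 644 remainder 4
644 ÷ 8 = 80 remainder 4
80 ÷ 8 = 10 remainder 0
10 ÷ 8 = 1 remainder 2
1 ÷ 8 = 0 remainder 1
Reading remainders bottom-up:
= 0o120441


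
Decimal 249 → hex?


Divide by 16 repeatedly:
249 ÷ 16 = 15 remainder 9 (9)
15 ÷ 16 = 0 remainder 15 (F)
Reading remainders bottom-up:
= 0xF9


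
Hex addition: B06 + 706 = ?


Align and add column by column (LSB to MSB, each column mod 16 with carry):
  0B06
+ 0706
  ----
  col 0: 6(6) + 6(6) + 0 (carry in) = 12 → C(12), carry out 0
  col 1: 0(0) + 0(0) + 0 (carry in) = 0 → 0(0), carry out 0
  col 2: B(11) + 7(7) + 0 (carry in) = 18 → 2(2), carry out 1
  col 3: 0(0) + 0(0) + 1 (carry in) = 1 → 1(1), carry out 0
Reading digits MSB→LSB: 120C
Strip leading zeros: 120C
= 0x120C


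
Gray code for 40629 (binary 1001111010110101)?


Binary: 1001111010110101
Gray code: G = B XOR (B >> 1)
B >> 1 = 0100111101011010
1001111010110101 XOR 0100111101011010:
  1 XOR 0 = 1
  0 XOR 1 = 1
  0 XOR 0 = 0
  1 XOR 0 = 1
  1 XOR 1 = 0
  1 XOR 1 = 0
  1 XOR 1 = 0
  0 XOR 1 = 1
  1 XOR 0 = 1
  0 XOR 1 = 1
  1 XOR 0 = 1
  1 XOR 1 = 0
  0 XOR 1 = 1
  1 XOR 0 = 1
  0 XOR 1 = 1
  1 XOR 0 = 1
= 1101000111101111


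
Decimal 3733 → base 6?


Divide by 6 repeatedly:
3733 ÷ 6 = 622 remainder 1
622 ÷ 6 = 103 remainder 4
103 ÷ 6 = 17 remainder 1
17 ÷ 6 = 2 remainder 5
2 ÷ 6 = 0 remainder 2
Reading remainders bottom-up:
= 25141


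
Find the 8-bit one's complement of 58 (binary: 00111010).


Original: 00111010
Invert all bits:
  bit 0: 0 → 1
  bit 1: 0 → 1
  bit 2: 1 → 0
  bit 3: 1 → 0
  bit 4: 1 → 0
  bit 5: 0 → 1
  bit 6: 1 → 0
  bit 7: 0 → 1
= 11000101


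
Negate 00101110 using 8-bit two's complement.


Original: 00101110
Step 1 - Invert all bits: 11010001
Step 2 - Add 1: 11010001 + 1
= 11010010 (represents -46)


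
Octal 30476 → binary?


Each octal digit → 3 binary bits:
  3 = 011
  0 = 000
  4 = 100
  7 = 111
  6 = 110
Concatenate: 011 000 100 111 110
= 011000100111110


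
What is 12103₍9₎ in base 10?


Positional values (base 9):
  3 × 9^0 = 3 × 1 = 3
  0 × 9^1 = 0 × 9 = 0
  1 × 9^2 = 1 × 81 = 81
  2 × 9^3 = 2 × 729 = 1458
  1 × 9^4 = 1 × 6561 = 6561
Sum = 3 + 0 + 81 + 1458 + 6561
= 8103


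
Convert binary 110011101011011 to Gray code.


Binary: 110011101011011
Gray code: G = B XOR (B >> 1)
B >> 1 = 011001110101101
110011101011011 XOR 011001110101101:
  1 XOR 0 = 1
  1 XOR 1 = 0
  0 XOR 1 = 1
  0 XOR 0 = 0
  1 XOR 0 = 1
  1 XOR 1 = 0
  1 XOR 1 = 0
  0 XOR 1 = 1
  1 XOR 0 = 1
  0 XOR 1 = 1
  1 XOR 0 = 1
  1 XOR 1 = 0
  0 XOR 1 = 1
  1 XOR 0 = 1
  1 XOR 1 = 0
= 101010011110110


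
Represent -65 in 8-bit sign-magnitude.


Sign bit: 1 (negative)
Magnitude: 65 = 1000001
= 11000001


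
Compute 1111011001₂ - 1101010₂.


Align and subtract column by column (LSB to MSB, borrowing when needed):
  1111011001
- 0001101010
  ----------
  col 0: (1 - 0 borrow-in) - 0 → 1 - 0 = 1, borrow out 0
  col 1: (0 - 0 borrow-in) - 1 → borrow from next column: (0+2) - 1 = 1, borrow out 1
  col 2: (0 - 1 borrow-in) - 0 → borrow from next column: (-1+2) - 0 = 1, borrow out 1
  col 3: (1 - 1 borrow-in) - 1 → borrow from next column: (0+2) - 1 = 1, borrow out 1
  col 4: (1 - 1 borrow-in) - 0 → 0 - 0 = 0, borrow out 0
  col 5: (0 - 0 borrow-in) - 1 → borrow from next column: (0+2) - 1 = 1, borrow out 1
  col 6: (1 - 1 borrow-in) - 1 → borrow from next column: (0+2) - 1 = 1, borrow out 1
  col 7: (1 - 1 borrow-in) - 0 → 0 - 0 = 0, borrow out 0
  col 8: (1 - 0 borrow-in) - 0 → 1 - 0 = 1, borrow out 0
  col 9: (1 - 0 borrow-in) - 0 → 1 - 0 = 1, borrow out 0
Reading bits MSB→LSB: 1101101111
Strip leading zeros: 1101101111
= 1101101111


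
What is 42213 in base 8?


Divide by 8 repeatedly:
42213 ÷ 8 = 5276 remainder 5
5276 ÷ 8 = 659 remainder 4
659 ÷ 8 = 82 remainder 3
82 ÷ 8 = 10 remainder 2
10 ÷ 8 = 1 remainder 2
1 ÷ 8 = 0 remainder 1
Reading remainders bottom-up:
= 0o122345


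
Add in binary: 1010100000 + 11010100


Align and add column by column (LSB to MSB, carry propagating):
  01010100000
+ 00011010100
  -----------
  col 0: 0 + 0 + 0 (carry in) = 0 → bit 0, carry out 0
  col 1: 0 + 0 + 0 (carry in) = 0 → bit 0, carry out 0
  col 2: 0 + 1 + 0 (carry in) = 1 → bit 1, carry out 0
  col 3: 0 + 0 + 0 (carry in) = 0 → bit 0, carry out 0
  col 4: 0 + 1 + 0 (carry in) = 1 → bit 1, carry out 0
  col 5: 1 + 0 + 0 (carry in) = 1 → bit 1, carry out 0
  col 6: 0 + 1 + 0 (carry in) = 1 → bit 1, carry out 0
  col 7: 1 + 1 + 0 (carry in) = 2 → bit 0, carry out 1
  col 8: 0 + 0 + 1 (carry in) = 1 → bit 1, carry out 0
  col 9: 1 + 0 + 0 (carry in) = 1 → bit 1, carry out 0
  col 10: 0 + 0 + 0 (carry in) = 0 → bit 0, carry out 0
Reading bits MSB→LSB: 01101110100
Strip leading zeros: 1101110100
= 1101110100


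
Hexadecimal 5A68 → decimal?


Positional values:
Position 0: 8 × 16^0 = 8 × 1 = 8
Position 1: 6 × 16^1 = 6 × 16 = 96
Position 2: A × 16^2 = 10 × 256 = 2560
Position 3: 5 × 16^3 = 5 × 4096 = 20480
Sum = 8 + 96 + 2560 + 20480
= 23144


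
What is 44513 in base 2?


Divide by 2 repeatedly:
44513 ÷ 2 = 22256 remainder 1
22256 ÷ 2 = 11128 remainder 0
11128 ÷ 2 = 5564 remainder 0
5564 ÷ 2 = 2782 remainder 0
2782 ÷ 2 = 1391 remainder 0
1391 ÷ 2 = 695 remainder 1
695 ÷ 2 = 347 remainder 1
347 ÷ 2 = 173 remainder 1
173 ÷ 2 = 86 remainder 1
86 ÷ 2 = 43 remainder 0
43 ÷ 2 = 21 remainder 1
21 ÷ 2 = 10 remainder 1
10 ÷ 2 = 5 remainder 0
5 ÷ 2 = 2 remainder 1
2 ÷ 2 = 1 remainder 0
1 ÷ 2 = 0 remainder 1
Reading remainders bottom-up:
= 1010110111100001


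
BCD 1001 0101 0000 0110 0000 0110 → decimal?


Each 4-bit group → digit:
  1001 → 9
  0101 → 5
  0000 → 0
  0110 → 6
  0000 → 0
  0110 → 6
= 950606


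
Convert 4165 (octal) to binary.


Each octal digit → 3 binary bits:
  4 = 100
  1 = 001
  6 = 110
  5 = 101
Concatenate: 100 001 110 101
= 100001110101


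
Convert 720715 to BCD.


Each digit → 4-bit binary:
  7 → 0111
  2 → 0010
  0 → 0000
  7 → 0111
  1 → 0001
  5 → 0101
= 0111 0010 0000 0111 0001 0101


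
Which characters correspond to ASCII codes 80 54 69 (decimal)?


Codes (decimal): 80 54 69
Per-code ASCII lookup:
  80  (range 65-90: uppercase, 80 - 65 = 15) → 'P'
  54  (range 48-57: digits, 54 - 48 = 6) → '6'
  69  (range 65-90: uppercase, 69 - 65 = 4) → 'E'
= 'P6E'


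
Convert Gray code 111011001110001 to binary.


Gray code: 111011001110001
MSB stays the same: 1
Each subsequent bit = prev_binary XOR current_gray:
  B[1] = 1 XOR 1 = 0
  B[2] = 0 XOR 1 = 1
  B[3] = 1 XOR 0 = 1
  B[4] = 1 XOR 1 = 0
  B[5] = 0 XOR 1 = 1
  B[6] = 1 XOR 0 = 1
  B[7] = 1 XOR 0 = 1
  B[8] = 1 XOR 1 = 0
  B[9] = 0 XOR 1 = 1
  B[10] = 1 XOR 1 = 0
  B[11] = 0 XOR 0 = 0
  B[12] = 0 XOR 0 = 0
  B[13] = 0 XOR 0 = 0
  B[14] = 0 XOR 1 = 1
= 101101110100001 (23457 decimal)


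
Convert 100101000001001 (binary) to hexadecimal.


Group into 4-bit nibbles: 0100101000001001
  0100 = 4
  1010 = A
  0000 = 0
  1001 = 9
= 0x4A09


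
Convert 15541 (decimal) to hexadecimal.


Divide by 16 repeatedly:
15541 ÷ 16 = 971 remainder 5 (5)
971 ÷ 16 = 60 remainder 11 (B)
60 ÷ 16 = 3 remainder 12 (C)
3 ÷ 16 = 0 remainder 3 (3)
Reading remainders bottom-up:
= 0x3CB5


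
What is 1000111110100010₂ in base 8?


Group into 3-bit groups: 001000111110100010
  001 = 1
  000 = 0
  111 = 7
  110 = 6
  100 = 4
  010 = 2
= 0o107642


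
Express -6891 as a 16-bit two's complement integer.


Original: 0001101011101011
Step 1 - Invert all bits: 1110010100010100
Step 2 - Add 1: 1110010100010100 + 1
= 1110010100010101 (represents -6891)


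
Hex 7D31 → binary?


Each hex digit → 4 binary bits:
  7 = 0111
  D = 1101
  3 = 0011
  1 = 0001
Concatenate: 0111 1101 0011 0001
= 0111110100110001


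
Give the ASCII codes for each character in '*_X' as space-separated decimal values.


String: '*_X'  (3 characters)
Per-character ASCII lookup:
  '*': special character: '*' = 42
  '_': special character: '_' = 95
  'X': uppercase starts at 65: 'X' = 65 + 23 = 88
= 42 95 88


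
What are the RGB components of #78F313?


Hex: #78F313
R = 78₁₆ = 120
G = F3₁₆ = 243
B = 13₁₆ = 19
= RGB(120, 243, 19)


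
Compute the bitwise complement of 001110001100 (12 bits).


Original: 001110001100
Invert all bits:
  bit 0: 0 → 1
  bit 1: 0 → 1
  bit 2: 1 → 0
  bit 3: 1 → 0
  bit 4: 1 → 0
  bit 5: 0 → 1
  bit 6: 0 → 1
  bit 7: 0 → 1
  bit 8: 1 → 0
  bit 9: 1 → 0
  bit 10: 0 → 1
  bit 11: 0 → 1
= 110001110011


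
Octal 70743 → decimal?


Positional values:
Position 0: 3 × 8^0 = 3
Position 1: 4 × 8^1 = 32
Position 2: 7 × 8^2 = 448
Position 3: 0 × 8^3 = 0
Position 4: 7 × 8^4 = 28672
Sum = 3 + 32 + 448 + 0 + 28672
= 29155


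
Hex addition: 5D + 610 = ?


Align and add column by column (LSB to MSB, each column mod 16 with carry):
  005D
+ 0610
  ----
  col 0: D(13) + 0(0) + 0 (carry in) = 13 → D(13), carry out 0
  col 1: 5(5) + 1(1) + 0 (carry in) = 6 → 6(6), carry out 0
  col 2: 0(0) + 6(6) + 0 (carry in) = 6 → 6(6), carry out 0
  col 3: 0(0) + 0(0) + 0 (carry in) = 0 → 0(0), carry out 0
Reading digits MSB→LSB: 066D
Strip leading zeros: 66D
= 0x66D


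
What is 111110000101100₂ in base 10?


Positional values:
Bit 2: 1 × 2^2 = 4
Bit 3: 1 × 2^3 = 8
Bit 5: 1 × 2^5 = 32
Bit 10: 1 × 2^10 = 1024
Bit 11: 1 × 2^11 = 2048
Bit 12: 1 × 2^12 = 4096
Bit 13: 1 × 2^13 = 8192
Bit 14: 1 × 2^14 = 16384
Sum = 4 + 8 + 32 + 1024 + 2048 + 4096 + 8192 + 16384
= 31788


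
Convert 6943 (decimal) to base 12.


Divide by 12 repeatedly:
6943 ÷ 12 = 578 remainder 7
578 ÷ 12 = 48 remainder 2
48 ÷ 12 = 4 remainder 0
4 ÷ 12 = 0 remainder 4
Reading remainders bottom-up:
= 4027


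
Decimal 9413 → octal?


Divide by 8 repeatedly:
9413 ÷ 8 = 1176 remainder 5
1176 ÷ 8 = 147 remainder 0
147 ÷ 8 = 18 remainder 3
18 ÷ 8 = 2 remainder 2
2 ÷ 8 = 0 remainder 2
Reading remainders bottom-up:
= 0o22305


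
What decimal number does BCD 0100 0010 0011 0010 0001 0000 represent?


Each 4-bit group → digit:
  0100 → 4
  0010 → 2
  0011 → 3
  0010 → 2
  0001 → 1
  0000 → 0
= 423210


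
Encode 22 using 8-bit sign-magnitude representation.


Sign bit: 0 (positive)
Magnitude: 22 = 0010110
= 00010110


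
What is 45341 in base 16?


Divide by 16 repeatedly:
45341 ÷ 16 = 2833 remainder 13 (D)
2833 ÷ 16 = 177 remainder 1 (1)
177 ÷ 16 = 11 remainder 1 (1)
11 ÷ 16 = 0 remainder 11 (B)
Reading remainders bottom-up:
= 0xB11D


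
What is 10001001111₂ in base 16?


Group into 4-bit nibbles: 010001001111
  0100 = 4
  0100 = 4
  1111 = F
= 0x44F


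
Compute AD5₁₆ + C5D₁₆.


Align and add column by column (LSB to MSB, each column mod 16 with carry):
  0AD5
+ 0C5D
  ----
  col 0: 5(5) + D(13) + 0 (carry in) = 18 → 2(2), carry out 1
  col 1: D(13) + 5(5) + 1 (carry in) = 19 → 3(3), carry out 1
  col 2: A(10) + C(12) + 1 (carry in) = 23 → 7(7), carry out 1
  col 3: 0(0) + 0(0) + 1 (carry in) = 1 → 1(1), carry out 0
Reading digits MSB→LSB: 1732
Strip leading zeros: 1732
= 0x1732


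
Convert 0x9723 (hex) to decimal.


Positional values:
Position 0: 3 × 16^0 = 3 × 1 = 3
Position 1: 2 × 16^1 = 2 × 16 = 32
Position 2: 7 × 16^2 = 7 × 256 = 1792
Position 3: 9 × 16^3 = 9 × 4096 = 36864
Sum = 3 + 32 + 1792 + 36864
= 38691


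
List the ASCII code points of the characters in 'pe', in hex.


String: 'pe'  (2 characters)
Per-character ASCII lookup:
  'p': lowercase starts at 97: 'p' = 97 + 15 = 112 → 0x70
  'e': lowercase starts at 97: 'e' = 97 + 4 = 101 → 0x65
= 0x70 0x65


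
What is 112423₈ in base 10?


Positional values:
Position 0: 3 × 8^0 = 3
Position 1: 2 × 8^1 = 16
Position 2: 4 × 8^2 = 256
Position 3: 2 × 8^3 = 1024
Position 4: 1 × 8^4 = 4096
Position 5: 1 × 8^5 = 32768
Sum = 3 + 16 + 256 + 1024 + 4096 + 32768
= 38163


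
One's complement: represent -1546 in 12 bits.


Original: 011000001010
Invert all bits:
  bit 0: 0 → 1
  bit 1: 1 → 0
  bit 2: 1 → 0
  bit 3: 0 → 1
  bit 4: 0 → 1
  bit 5: 0 → 1
  bit 6: 0 → 1
  bit 7: 0 → 1
  bit 8: 1 → 0
  bit 9: 0 → 1
  bit 10: 1 → 0
  bit 11: 0 → 1
= 100111110101


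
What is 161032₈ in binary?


Each octal digit → 3 binary bits:
  1 = 001
  6 = 110
  1 = 001
  0 = 000
  3 = 011
  2 = 010
Concatenate: 001 110 001 000 011 010
= 001110001000011010


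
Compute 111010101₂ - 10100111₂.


Align and subtract column by column (LSB to MSB, borrowing when needed):
  111010101
- 010100111
  ---------
  col 0: (1 - 0 borrow-in) - 1 → 1 - 1 = 0, borrow out 0
  col 1: (0 - 0 borrow-in) - 1 → borrow from next column: (0+2) - 1 = 1, borrow out 1
  col 2: (1 - 1 borrow-in) - 1 → borrow from next column: (0+2) - 1 = 1, borrow out 1
  col 3: (0 - 1 borrow-in) - 0 → borrow from next column: (-1+2) - 0 = 1, borrow out 1
  col 4: (1 - 1 borrow-in) - 0 → 0 - 0 = 0, borrow out 0
  col 5: (0 - 0 borrow-in) - 1 → borrow from next column: (0+2) - 1 = 1, borrow out 1
  col 6: (1 - 1 borrow-in) - 0 → 0 - 0 = 0, borrow out 0
  col 7: (1 - 0 borrow-in) - 1 → 1 - 1 = 0, borrow out 0
  col 8: (1 - 0 borrow-in) - 0 → 1 - 0 = 1, borrow out 0
Reading bits MSB→LSB: 100101110
Strip leading zeros: 100101110
= 100101110


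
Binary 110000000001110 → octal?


Group into 3-bit groups: 110000000001110
  110 = 6
  000 = 0
  000 = 0
  001 = 1
  110 = 6
= 0o60016


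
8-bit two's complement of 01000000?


Original: 01000000
Step 1 - Invert all bits: 10111111
Step 2 - Add 1: 10111111 + 1
= 11000000 (represents -64)


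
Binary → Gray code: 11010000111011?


Binary: 11010000111011
Gray code: G = B XOR (B >> 1)
B >> 1 = 01101000011101
11010000111011 XOR 01101000011101:
  1 XOR 0 = 1
  1 XOR 1 = 0
  0 XOR 1 = 1
  1 XOR 0 = 1
  0 XOR 1 = 1
  0 XOR 0 = 0
  0 XOR 0 = 0
  0 XOR 0 = 0
  1 XOR 0 = 1
  1 XOR 1 = 0
  1 XOR 1 = 0
  0 XOR 1 = 1
  1 XOR 0 = 1
  1 XOR 1 = 0
= 10111000100110
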